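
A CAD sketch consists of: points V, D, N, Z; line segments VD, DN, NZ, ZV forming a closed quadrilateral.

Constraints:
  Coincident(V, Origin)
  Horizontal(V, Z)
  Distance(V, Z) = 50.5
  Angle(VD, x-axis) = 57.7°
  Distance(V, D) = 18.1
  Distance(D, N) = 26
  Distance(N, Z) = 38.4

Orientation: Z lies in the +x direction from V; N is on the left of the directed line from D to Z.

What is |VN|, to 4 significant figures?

43.61

V is at the origin; V and Z share the same y with |VZ| = 50.5 and Z in +x, so Z = (50.5, 0). VD runs at 57.7° with |VD| = 18.1, so D = (9.672, 15.30). N is determined by |DN| = 26.0 and |NZ| = 38.4 together: it lies at the intersection of circle(D, 26.0) and circle(Z, 38.4). With |DZ| = 43.60, the foot of the radical line on DZ is 12.64 from D and the perpendicular offset is √(26.0² − 12.64²) = 22.72. Taking the left-of-DZ solution: N = (29.48, 32.14).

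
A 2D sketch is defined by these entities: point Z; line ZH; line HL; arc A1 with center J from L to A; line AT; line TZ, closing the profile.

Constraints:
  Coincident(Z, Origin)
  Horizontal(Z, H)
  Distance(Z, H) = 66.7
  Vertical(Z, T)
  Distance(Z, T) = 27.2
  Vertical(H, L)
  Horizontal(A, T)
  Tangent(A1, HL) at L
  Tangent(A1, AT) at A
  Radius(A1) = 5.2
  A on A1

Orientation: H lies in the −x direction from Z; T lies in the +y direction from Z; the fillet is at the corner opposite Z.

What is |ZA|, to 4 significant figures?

67.25

Z is at the origin; ZH is horizontal with |ZH| = 66.7 and H on the −x side, so H = (-66.70, 0.000). Z and T share the same x with |ZT| = 27.2 and T on the +y side, so T = (0.000, 27.20). The virtual corner opposite Z is at (-66.70, 27.20). Since A1 is tangent to HL there, JL ⟂ HL and the tangent condition forces JA to be normal to AT, with radius 5.2, so the center J sits 5.2 in from both sides at J = (-61.50, 22.00). That places the tangent points at L = (-66.70, 22.00) on HL and A = (-61.50, 27.20) on AT. Then |ZA| = |A − Z| = 67.25.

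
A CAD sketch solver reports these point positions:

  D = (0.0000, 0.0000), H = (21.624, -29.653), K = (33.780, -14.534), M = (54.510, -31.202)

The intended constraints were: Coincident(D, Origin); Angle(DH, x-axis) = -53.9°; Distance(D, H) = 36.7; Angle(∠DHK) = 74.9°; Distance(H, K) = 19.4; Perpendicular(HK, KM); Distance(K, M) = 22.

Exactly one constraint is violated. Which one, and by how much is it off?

Distance(K, M) = 22 — off by 4.60.

D = (0.00, 0.00) ✓; DH at -53.90° ✓; |DH| = 36.70 ✓; ∠DHK = 74.90° ✓; |HK| = 19.40 ✓; ∠(HK, KM) = 90.00° ✓; |KM| = 26.60 ✗.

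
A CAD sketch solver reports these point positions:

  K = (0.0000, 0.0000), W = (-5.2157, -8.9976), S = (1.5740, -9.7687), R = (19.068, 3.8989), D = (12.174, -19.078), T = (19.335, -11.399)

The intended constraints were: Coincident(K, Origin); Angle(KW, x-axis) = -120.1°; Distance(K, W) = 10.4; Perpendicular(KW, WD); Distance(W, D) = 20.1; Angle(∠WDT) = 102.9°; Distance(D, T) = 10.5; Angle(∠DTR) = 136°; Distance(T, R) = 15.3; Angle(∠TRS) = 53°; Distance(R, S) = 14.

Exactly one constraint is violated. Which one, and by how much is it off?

Distance(R, S) = 14 — off by 8.20.

K = (0.00, 0.00) ✓; KW at -120.1° ✓; |KW| = 10.40 ✓; ∠(KW, WD) = 90.00° ✓; |WD| = 20.10 ✓; ∠WDT = 102.9° ✓; |DT| = 10.50 ✓; ∠DTR = 136.0° ✓; |TR| = 15.30 ✓; ∠TRS = 53.00° ✓; |RS| = 22.20 ✗.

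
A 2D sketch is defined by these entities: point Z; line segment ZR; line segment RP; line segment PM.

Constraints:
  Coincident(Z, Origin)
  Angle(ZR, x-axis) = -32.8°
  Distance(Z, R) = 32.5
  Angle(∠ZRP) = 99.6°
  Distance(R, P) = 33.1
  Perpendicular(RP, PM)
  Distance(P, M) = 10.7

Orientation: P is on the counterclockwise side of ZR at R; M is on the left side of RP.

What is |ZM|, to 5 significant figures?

44.039

Z is at the origin; ZR runs at -32.8° with length 32.5, so R = 32.5·(cos -32.8°, sin -32.8°) = (27.318, -17.606). ∠ZRP = 99.6°, so RP runs at -32.8° + (180° − 99.6°) = 47.600° from the x-axis; with |RP| = 33.1, P = R + 33.1·(cos 47.600°, sin 47.600°) = (49.638, 6.8374). The perpendicularity gives PM at right angles to RP; with |PM| = 10.7 on the left of RP, M = P + 10.7·(-0.73846, 0.67430) = (41.736, 14.052). Then |ZM| = |M − Z| = 44.039.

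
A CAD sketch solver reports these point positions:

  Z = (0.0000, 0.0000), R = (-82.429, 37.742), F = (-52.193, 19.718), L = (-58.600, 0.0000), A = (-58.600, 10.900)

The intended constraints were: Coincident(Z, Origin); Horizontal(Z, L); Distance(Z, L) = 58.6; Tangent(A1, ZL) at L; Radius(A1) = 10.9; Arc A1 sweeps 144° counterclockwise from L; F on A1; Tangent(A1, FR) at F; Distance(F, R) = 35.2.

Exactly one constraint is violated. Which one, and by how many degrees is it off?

Tangent(A1, FR) at F — off by 5.20°.

Z = (0.00, 0.00) ✓; Z.y = 0.00, L.y = 0.00 ✓; |ZL| = 58.60 ✓; ∠(AL, LZ) = 90.00° ✓; |AL| = 10.90 ✓; bearing(A→F) − bearing(A→L) = 144.0° ✓; |AF| = 10.90 ✓; ∠(AF, FR) = 84.80° ✗; |FR| = 35.20 ✓.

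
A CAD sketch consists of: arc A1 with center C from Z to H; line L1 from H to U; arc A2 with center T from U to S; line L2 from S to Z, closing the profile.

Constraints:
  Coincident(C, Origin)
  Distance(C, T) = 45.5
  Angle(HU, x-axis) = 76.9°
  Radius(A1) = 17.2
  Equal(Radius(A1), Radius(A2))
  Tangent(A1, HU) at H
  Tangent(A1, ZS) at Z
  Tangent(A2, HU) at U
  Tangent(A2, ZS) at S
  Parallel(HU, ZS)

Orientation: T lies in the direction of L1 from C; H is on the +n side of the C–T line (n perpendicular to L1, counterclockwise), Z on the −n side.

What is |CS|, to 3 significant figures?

48.6

The slot axis is L1's direction at 76.9°, so u = (cos 76.9°, sin 76.9°) = (0.227, 0.974) and n = (−sin 76.9°, cos 76.9°) = (-0.974, 0.227). C is at the origin and T lies 45.5 along u from C, so T = 45.5·u = (10.3, 44.3). Tangency of A1 to both parallel lines with radius 17.2 puts H and Z at C ± 17.2·n: H = (-16.8, 3.90), Z = (16.8, -3.90). Equal radii place U and S the same way about T: U = T + 17.2·n = (-6.44, 48.2), S = T − 17.2·n = (27.1, 40.4). Then |CS| = |S − C| = 48.6.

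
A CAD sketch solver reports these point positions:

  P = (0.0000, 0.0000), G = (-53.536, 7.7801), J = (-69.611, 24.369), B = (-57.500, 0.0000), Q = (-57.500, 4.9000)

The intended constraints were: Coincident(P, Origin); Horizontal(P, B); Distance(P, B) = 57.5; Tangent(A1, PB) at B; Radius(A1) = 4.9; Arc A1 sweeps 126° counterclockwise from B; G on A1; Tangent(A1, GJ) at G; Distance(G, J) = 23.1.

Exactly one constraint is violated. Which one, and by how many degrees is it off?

Tangent(A1, GJ) at G — off by 8.10°.

P = (0.00, 0.00) ✓; P.y = 0.00, B.y = 0.00 ✓; |PB| = 57.50 ✓; ∠(QB, BP) = 90.00° ✓; |QB| = 4.900 ✓; bearing(Q→G) − bearing(Q→B) = 126.0° ✓; |QG| = 4.900 ✓; ∠(QG, GJ) = 81.90° ✗; |GJ| = 23.10 ✓.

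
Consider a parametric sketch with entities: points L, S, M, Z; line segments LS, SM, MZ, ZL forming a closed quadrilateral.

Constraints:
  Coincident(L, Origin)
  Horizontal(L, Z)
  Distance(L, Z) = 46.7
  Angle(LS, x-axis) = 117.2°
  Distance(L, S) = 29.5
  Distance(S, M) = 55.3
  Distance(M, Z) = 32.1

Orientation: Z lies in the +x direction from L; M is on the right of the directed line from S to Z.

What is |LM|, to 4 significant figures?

26.75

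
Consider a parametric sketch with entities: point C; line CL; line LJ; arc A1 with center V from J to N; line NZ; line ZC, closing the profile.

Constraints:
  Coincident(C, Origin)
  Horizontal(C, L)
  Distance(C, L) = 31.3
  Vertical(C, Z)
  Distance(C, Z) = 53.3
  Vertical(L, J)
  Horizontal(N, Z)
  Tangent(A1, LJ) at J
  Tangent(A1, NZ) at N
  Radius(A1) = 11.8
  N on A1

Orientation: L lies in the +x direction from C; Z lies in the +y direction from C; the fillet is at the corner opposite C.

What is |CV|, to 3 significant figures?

45.9

C is at the origin; C and L share the same y with |CL| = 31.3 and L on the +x side, so L = (31.3, 0.00). C and Z share the same x with |CZ| = 53.3 and Z on the +y side, so Z = (0.00, 53.3). The virtual corner opposite C is at (31.3, 53.3). Tangency of A1 to LJ means the radius VJ is perpendicular to LJ and since A1 is tangent to NZ there, VN ⟂ NZ, with radius 11.8, so the center V sits 11.8 in from both sides at V = (19.5, 41.5). Then |CV| = |V − C| = 45.9.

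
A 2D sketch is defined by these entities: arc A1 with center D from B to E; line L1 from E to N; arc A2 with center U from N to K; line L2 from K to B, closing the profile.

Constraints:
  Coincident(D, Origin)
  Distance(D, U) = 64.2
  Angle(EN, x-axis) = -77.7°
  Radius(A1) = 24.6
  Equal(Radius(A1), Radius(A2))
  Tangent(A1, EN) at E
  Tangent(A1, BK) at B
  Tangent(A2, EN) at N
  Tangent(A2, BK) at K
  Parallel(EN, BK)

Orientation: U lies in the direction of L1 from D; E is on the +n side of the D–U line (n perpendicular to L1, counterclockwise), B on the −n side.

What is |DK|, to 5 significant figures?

68.752

Tangency of A1 to both parallel lines with radius 24.6 puts E and B at D ± 24.6·n: E = (24.035, 5.2405), B = (-24.035, -5.2405). Equal radii place N and K the same way about U: N = U + 24.6·n = (37.712, -57.486), K = U − 24.6·n = (-10.359, -67.967). Then |DK| = |K − D| = 68.752.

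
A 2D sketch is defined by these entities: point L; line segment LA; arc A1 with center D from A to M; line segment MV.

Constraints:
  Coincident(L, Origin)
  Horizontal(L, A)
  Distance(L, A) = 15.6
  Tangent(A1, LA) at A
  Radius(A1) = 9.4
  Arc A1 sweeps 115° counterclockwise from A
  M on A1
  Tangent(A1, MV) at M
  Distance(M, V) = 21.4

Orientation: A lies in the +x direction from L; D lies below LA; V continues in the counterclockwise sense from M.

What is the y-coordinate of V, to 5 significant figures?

-32.768

L is at the origin; LA is horizontal with |LA| = 15.6 and A on the +x side, so A = (15.600, 0.0000). Tangency of A1 to LA means the radius DA is perpendicular to LA, so D = A + (0, -9.4) = (15.600, -9.4000). On A1, A sits at bearing 90° from D; a 115° counterclockwise sweep puts M at bearing 205°, so M = D + 9.4·(cos 205°, sin 205°) = (7.0807, -13.373). The tangent condition forces DM to be normal to MV, so MV runs along (−sin 205°, cos 205°); with |MV| = 21.4, V = (16.125, -32.768). So V.y = -32.768.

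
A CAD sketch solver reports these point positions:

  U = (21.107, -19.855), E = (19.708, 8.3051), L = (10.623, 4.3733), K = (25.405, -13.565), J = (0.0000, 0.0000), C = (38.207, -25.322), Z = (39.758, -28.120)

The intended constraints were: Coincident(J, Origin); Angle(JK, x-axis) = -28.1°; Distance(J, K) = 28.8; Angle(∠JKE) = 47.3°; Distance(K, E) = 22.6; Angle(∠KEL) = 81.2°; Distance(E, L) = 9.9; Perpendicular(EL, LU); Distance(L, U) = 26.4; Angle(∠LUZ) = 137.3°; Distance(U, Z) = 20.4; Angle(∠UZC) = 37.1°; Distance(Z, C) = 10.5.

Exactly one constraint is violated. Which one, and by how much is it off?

Distance(Z, C) = 10.5 — off by 7.30.

J = (0.00, 0.00) ✓; JK at -28.10° ✓; |JK| = 28.80 ✓; ∠JKE = 47.30° ✓; |KE| = 22.60 ✓; ∠KEL = 81.20° ✓; |EL| = 9.899 ✓; ∠(EL, LU) = 90.00° ✓; |LU| = 26.40 ✓; ∠LUZ = 137.3° ✓; |UZ| = 20.40 ✓; ∠UZC = 37.10° ✓; |ZC| = 3.199 ✗.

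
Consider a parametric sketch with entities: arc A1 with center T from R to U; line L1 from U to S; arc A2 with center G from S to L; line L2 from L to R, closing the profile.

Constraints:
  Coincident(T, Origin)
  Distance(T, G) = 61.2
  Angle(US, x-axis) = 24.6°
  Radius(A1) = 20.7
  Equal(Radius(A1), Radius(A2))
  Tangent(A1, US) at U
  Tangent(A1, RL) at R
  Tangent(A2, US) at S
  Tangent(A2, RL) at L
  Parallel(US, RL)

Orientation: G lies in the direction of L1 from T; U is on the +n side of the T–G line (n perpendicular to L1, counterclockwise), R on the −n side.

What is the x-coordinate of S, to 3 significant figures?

47.0

Tangency of A1 to both parallel lines with radius 20.7 puts U and R at T ± 20.7·n: U = (-8.62, 18.8), R = (8.62, -18.8). Equal radii place S and L the same way about G: S = G + 20.7·n = (47.0, 44.3), L = G − 20.7·n = (64.3, 6.66). So S.x = 47.0.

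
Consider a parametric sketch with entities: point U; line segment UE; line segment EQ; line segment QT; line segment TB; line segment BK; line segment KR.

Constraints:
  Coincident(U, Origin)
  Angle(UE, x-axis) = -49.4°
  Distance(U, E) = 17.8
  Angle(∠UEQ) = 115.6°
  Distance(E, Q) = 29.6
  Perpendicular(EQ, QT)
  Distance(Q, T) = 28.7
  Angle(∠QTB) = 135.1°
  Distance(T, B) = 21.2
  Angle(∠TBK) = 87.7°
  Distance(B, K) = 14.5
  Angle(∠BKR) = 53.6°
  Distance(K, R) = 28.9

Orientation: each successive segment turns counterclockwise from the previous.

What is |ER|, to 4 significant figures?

44.88

U is at the origin; UE runs at -49.4° with length 17.8, so E = (11.58, -13.52). ∠UEQ = 115.6° gives EQ at 15.00° from the x-axis; with |EQ| = 29.6, Q = (40.18, -5.854). The perpendicularity gives QT at right angles to EQ, so QT runs at 105.0°; with |QT| = 28.7, T = (32.75, 21.87). ∠QTB = 135.1° gives TB at 149.9° from the x-axis; with |TB| = 21.2, B = (14.41, 32.50). ∠TBK = 87.7° gives BK at -117.8° from the x-axis; with |BK| = 14.5, K = (7.643, 19.67). ∠BKR = 53.6° gives KR at 8.600° from the x-axis; with |KR| = 28.9, R = (36.22, 24.00). Then |ER| = |R − E| = 44.88.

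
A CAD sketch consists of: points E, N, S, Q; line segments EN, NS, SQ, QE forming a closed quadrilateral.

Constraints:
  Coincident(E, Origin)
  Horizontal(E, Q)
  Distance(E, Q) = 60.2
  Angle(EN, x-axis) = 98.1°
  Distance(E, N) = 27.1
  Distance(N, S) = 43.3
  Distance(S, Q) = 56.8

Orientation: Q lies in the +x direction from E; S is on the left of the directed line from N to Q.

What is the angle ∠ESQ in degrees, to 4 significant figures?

62.18°

E is at the origin; EQ is horizontal with |EQ| = 60.2 and Q in +x, so Q = (60.2, 0). EN runs at 98.1° with |EN| = 27.1, so N = (-3.818, 26.83). S is determined by |NS| = 43.3 and |SQ| = 56.8 together: it lies at the intersection of circle(N, 43.3) and circle(Q, 56.8). With |NQ| = 69.41, the foot of the radical line on NQ is 24.97 from N and the perpendicular offset is √(43.3² − 24.97²) = 35.37. Taking the left-of-NQ solution: S = (32.89, 49.80).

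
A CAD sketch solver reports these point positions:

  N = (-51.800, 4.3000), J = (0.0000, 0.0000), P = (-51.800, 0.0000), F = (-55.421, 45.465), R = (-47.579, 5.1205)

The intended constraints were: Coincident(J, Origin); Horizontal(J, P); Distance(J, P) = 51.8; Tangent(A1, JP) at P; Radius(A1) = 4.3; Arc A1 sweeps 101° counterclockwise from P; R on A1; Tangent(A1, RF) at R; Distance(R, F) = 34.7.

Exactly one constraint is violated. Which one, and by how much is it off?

Distance(R, F) = 34.7 — off by 6.40.

J = (0.00, 0.00) ✓; J.y = 0.00, P.y = 0.00 ✓; |JP| = 51.80 ✓; ∠(NP, PJ) = 90.00° ✓; |NP| = 4.300 ✓; bearing(N→R) − bearing(N→P) = 101.0° ✓; |NR| = 4.300 ✓; ∠(NR, RF) = 90.00° ✓; |RF| = 41.10 ✗.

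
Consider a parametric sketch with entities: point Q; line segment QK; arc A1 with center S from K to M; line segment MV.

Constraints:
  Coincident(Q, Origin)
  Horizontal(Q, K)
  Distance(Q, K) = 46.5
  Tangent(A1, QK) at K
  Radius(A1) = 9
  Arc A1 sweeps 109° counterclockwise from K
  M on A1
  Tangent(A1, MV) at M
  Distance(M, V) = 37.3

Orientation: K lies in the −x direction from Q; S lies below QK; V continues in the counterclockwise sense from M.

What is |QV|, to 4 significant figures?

63.76

On A1, K sits at bearing 90° from S; a 109° counterclockwise sweep puts M at bearing 199°, so M = S + 9.0·(cos 199°, sin 199°) = (-55.01, -11.93). Tangency of A1 to MV means the radius SM is perpendicular to MV, so MV runs along (−sin 199°, cos 199°); with |MV| = 37.3, V = (-42.87, -47.20). Then |QV| = |V − Q| = 63.76.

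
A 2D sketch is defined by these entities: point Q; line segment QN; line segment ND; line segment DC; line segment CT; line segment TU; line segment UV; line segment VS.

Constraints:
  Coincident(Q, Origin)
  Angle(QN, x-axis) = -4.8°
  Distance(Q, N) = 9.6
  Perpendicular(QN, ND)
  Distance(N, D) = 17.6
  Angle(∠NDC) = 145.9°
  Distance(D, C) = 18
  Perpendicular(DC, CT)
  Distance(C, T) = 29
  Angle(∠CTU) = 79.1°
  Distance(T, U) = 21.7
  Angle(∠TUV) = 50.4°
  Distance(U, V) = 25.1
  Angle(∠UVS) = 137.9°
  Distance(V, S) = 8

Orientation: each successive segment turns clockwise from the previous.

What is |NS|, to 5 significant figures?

38.629

Q is at the origin; QN runs at -4.8° with length 9.6, so N = (9.5663, -0.80331). The perpendicularity gives ND at right angles to QN, so ND runs at -94.800°; with |ND| = 17.6, D = (8.0936, -18.342). ∠NDC = 145.9° gives DC at -128.90° from the x-axis; with |DC| = 18.0, C = (-3.2097, -32.350). DC is perpendicular to CT, so CT runs at 141.10°; with |CT| = 29.0, T = (-25.779, -14.139). ∠CTU = 79.1° gives TU at 40.200° from the x-axis; with |TU| = 21.7, U = (-9.2044, -0.13260). ∠TUV = 50.4° gives UV at -89.400° from the x-axis; with |UV| = 25.1, V = (-8.9416, -25.231). ∠UVS = 137.9° gives VS at -131.50° from the x-axis; with |VS| = 8.0, S = (-14.243, -31.223). Then |NS| = |S − N| = 38.629.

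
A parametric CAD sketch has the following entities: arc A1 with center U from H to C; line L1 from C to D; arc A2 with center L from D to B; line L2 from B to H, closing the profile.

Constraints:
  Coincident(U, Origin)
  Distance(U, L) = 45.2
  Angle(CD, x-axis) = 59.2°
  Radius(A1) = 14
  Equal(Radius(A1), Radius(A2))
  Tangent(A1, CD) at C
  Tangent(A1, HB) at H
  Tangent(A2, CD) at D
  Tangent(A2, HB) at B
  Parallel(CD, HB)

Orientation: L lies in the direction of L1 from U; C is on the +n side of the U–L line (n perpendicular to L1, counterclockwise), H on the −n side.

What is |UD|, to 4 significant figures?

47.32

The slot axis is L1's direction at 59.2°, so u = (cos 59.2°, sin 59.2°) = (0.5120, 0.8590) and n = (−sin 59.2°, cos 59.2°) = (-0.8590, 0.5120). U is at the origin and L lies 45.2 along u from U, so L = 45.2·u = (23.14, 38.82). Tangency of A1 to both parallel lines with radius 14.0 puts C and H at U ± 14.0·n: C = (-12.03, 7.169), H = (12.03, -7.169). Equal radii place D and B the same way about L: D = L + 14.0·n = (11.12, 45.99), B = L − 14.0·n = (35.17, 31.66). Then |UD| = |D − U| = 47.32.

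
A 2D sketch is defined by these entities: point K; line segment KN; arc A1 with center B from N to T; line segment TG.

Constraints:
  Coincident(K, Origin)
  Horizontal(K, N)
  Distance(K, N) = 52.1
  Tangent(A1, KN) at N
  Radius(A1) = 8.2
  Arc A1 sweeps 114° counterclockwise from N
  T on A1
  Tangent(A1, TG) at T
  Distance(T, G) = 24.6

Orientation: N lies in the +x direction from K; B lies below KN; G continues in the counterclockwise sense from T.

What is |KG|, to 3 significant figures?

64.3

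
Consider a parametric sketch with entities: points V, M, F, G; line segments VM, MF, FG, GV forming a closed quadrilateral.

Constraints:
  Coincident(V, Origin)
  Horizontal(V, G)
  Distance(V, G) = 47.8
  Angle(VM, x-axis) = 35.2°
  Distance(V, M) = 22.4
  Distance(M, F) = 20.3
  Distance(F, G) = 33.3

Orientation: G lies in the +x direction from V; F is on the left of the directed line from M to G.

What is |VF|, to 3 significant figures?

42.3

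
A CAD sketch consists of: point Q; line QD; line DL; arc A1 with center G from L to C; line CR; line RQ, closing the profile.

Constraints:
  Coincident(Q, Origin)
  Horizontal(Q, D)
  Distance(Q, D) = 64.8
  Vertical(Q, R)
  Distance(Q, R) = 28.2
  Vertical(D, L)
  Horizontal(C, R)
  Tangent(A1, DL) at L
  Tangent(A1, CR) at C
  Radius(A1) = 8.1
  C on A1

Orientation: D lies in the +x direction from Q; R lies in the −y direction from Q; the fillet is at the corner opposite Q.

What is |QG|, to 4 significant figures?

60.16

Q is at the origin; QD is horizontal with |QD| = 64.8 and D on the +x side, so D = (64.80, 0.000). Q and R share the same x with |QR| = 28.2 and R on the −y side, so R = (0.000, -28.20). The virtual corner opposite Q is at (64.80, -28.20). The tangent condition forces GL to be normal to DL and the tangent condition forces GC to be normal to CR, with radius 8.1, so the center G sits 8.1 in from both sides at G = (56.70, -20.10). Then |QG| = |G − Q| = 60.16.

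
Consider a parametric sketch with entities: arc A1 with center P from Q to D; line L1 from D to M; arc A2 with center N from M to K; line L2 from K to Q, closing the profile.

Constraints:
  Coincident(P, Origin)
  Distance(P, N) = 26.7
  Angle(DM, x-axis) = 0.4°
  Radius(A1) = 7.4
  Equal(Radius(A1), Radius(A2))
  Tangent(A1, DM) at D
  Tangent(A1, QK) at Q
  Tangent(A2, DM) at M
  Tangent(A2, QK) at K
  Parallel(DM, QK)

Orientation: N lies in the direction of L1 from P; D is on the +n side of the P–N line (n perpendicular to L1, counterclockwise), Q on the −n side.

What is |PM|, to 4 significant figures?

27.71

Tangency of A1 to both parallel lines with radius 7.4 puts D and Q at P ± 7.4·n: D = (-0.05166, 7.400), Q = (0.05166, -7.400). Equal radii place M and K the same way about N: M = N + 7.4·n = (26.65, 7.586), K = N − 7.4·n = (26.75, -7.213). Then |PM| = |M − P| = 27.71.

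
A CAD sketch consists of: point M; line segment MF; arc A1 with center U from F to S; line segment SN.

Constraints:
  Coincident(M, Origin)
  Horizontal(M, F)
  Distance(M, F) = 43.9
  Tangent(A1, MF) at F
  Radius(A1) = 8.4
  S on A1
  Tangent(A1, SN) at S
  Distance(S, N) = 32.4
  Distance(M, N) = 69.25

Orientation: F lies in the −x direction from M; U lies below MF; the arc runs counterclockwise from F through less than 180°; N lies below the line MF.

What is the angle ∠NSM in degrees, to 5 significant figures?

106.50°

Checks: |US| = 8.400 ✓; ∠(US, SN) = 90.00° ✓; |SN| = 32.40 ✓; |MN| = 69.25 ✓.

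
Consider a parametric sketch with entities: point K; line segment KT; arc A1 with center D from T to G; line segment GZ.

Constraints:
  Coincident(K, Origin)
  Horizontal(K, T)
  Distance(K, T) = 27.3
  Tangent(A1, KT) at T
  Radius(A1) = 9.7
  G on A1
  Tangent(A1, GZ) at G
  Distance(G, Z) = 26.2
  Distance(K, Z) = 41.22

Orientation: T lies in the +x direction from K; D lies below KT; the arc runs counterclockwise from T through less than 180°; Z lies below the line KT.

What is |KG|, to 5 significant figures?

20.410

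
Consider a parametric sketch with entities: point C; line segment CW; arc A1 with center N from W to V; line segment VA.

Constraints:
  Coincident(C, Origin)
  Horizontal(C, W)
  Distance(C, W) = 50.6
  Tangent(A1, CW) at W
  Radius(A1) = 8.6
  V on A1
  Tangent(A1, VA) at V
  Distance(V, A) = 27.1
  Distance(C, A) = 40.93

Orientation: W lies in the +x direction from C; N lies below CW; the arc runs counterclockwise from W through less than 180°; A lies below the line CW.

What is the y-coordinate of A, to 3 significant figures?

-28.0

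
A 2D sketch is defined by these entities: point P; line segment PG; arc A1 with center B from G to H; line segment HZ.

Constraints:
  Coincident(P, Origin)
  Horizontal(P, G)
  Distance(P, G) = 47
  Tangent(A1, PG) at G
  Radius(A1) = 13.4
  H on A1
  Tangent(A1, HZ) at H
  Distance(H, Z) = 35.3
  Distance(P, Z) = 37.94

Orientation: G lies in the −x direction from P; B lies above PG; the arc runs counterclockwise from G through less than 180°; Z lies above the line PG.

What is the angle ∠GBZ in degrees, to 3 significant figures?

124°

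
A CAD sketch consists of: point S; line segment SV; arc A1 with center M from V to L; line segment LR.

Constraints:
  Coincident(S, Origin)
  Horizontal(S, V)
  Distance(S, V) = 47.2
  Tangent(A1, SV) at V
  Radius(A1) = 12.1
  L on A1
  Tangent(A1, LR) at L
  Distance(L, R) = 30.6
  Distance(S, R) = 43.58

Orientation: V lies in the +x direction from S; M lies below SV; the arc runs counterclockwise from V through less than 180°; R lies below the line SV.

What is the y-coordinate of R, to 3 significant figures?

-36.0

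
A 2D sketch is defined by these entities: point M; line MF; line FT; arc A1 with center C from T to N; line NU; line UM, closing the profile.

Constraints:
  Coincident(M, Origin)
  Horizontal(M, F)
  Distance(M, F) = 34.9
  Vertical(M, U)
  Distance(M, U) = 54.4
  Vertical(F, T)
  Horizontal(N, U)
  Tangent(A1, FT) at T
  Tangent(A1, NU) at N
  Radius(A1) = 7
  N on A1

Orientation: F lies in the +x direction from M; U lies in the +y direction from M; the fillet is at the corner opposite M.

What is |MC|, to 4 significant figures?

55.00

MU is vertical with |MU| = 54.4 and U on the +y side, so U = (0.000, 54.40). The virtual corner opposite M is at (34.90, 54.40). Since A1 is tangent to FT there, CT ⟂ FT and tangency of A1 to NU means the radius CN is perpendicular to NU, with radius 7.0, so the center C sits 7.0 in from both sides at C = (27.90, 47.40). Then |MC| = |C − M| = 55.00.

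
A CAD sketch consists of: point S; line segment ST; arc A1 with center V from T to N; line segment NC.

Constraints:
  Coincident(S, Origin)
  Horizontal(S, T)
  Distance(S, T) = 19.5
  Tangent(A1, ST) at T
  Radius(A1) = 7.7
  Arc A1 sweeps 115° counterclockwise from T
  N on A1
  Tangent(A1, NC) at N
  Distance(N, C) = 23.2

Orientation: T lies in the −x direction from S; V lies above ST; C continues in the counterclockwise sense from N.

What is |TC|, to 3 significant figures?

32.1

S is at the origin; S and T share the same y with |ST| = 19.5 and T on the −x side, so T = (-19.5, 0.00). The tangent condition forces VT to be normal to ST, so V = T + (0, 7.7) = (-19.5, 7.70). On A1, T sits at bearing -90° from V; a 115° counterclockwise sweep puts N at bearing 25°, so N = V + 7.7·(cos 25°, sin 25°) = (-12.5, 11.0). A1 meets NC tangentially, so VN is at right angles to NC, so NC runs along (−sin 25°, cos 25°); with |NC| = 23.2, C = (-22.3, 32.0). Then |TC| = |C − T| = 32.1.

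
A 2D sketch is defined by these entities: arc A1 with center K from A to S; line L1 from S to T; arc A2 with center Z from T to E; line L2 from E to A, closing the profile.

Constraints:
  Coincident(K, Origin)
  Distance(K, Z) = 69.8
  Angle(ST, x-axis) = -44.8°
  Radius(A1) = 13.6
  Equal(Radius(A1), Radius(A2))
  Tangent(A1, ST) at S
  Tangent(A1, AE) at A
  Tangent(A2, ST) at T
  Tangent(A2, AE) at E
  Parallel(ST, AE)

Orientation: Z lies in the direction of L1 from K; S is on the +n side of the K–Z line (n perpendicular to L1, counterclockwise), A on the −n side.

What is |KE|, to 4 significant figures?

71.11

Tangency of A1 to both parallel lines with radius 13.6 puts S and A at K ± 13.6·n: S = (9.583, 9.650), A = (-9.583, -9.650). Equal radii place T and E the same way about Z: T = Z + 13.6·n = (59.11, -39.53), E = Z − 13.6·n = (39.95, -58.83). Then |KE| = |E − K| = 71.11.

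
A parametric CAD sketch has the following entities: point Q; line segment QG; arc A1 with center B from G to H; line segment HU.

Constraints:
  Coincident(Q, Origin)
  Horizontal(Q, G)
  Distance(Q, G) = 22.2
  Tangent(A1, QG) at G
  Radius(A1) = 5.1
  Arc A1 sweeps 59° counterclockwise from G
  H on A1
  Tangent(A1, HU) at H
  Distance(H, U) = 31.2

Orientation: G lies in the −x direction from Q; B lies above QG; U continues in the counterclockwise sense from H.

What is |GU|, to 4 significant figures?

35.66

Q is at the origin; Q and G share the same y with |QG| = 22.2 and G on the −x side, so G = (-22.20, 0.000). A1 meets QG tangentially, so BG is at right angles to QG, so B = G + (0, 5.1) = (-22.20, 5.100). On A1, G sits at bearing -90° from B; a 59° counterclockwise sweep puts H at bearing -31°, so H = B + 5.1·(cos -31°, sin -31°) = (-17.83, 2.473). A1 meets HU tangentially, so BH is at right angles to HU, so HU runs along (−sin -31°, cos -31°); with |HU| = 31.2, U = (-1.759, 29.22). Then |GU| = |U − G| = 35.66.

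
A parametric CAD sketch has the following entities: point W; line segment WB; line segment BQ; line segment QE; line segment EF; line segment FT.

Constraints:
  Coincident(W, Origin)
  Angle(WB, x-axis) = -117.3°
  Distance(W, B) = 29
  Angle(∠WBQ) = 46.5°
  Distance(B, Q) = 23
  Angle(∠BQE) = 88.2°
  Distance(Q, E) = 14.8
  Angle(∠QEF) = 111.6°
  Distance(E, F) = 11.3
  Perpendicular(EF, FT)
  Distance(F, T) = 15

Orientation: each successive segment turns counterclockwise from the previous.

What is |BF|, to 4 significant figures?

22.10

∠BQE = 88.2° gives QE at 108.0° from the x-axis; with |QE| = 14.8, E = (4.212, -5.277). ∠QEF = 111.6° gives EF at 176.4° from the x-axis; with |EF| = 11.3, F = (-7.065, -4.568). Then |BF| = |F − B| = 22.10.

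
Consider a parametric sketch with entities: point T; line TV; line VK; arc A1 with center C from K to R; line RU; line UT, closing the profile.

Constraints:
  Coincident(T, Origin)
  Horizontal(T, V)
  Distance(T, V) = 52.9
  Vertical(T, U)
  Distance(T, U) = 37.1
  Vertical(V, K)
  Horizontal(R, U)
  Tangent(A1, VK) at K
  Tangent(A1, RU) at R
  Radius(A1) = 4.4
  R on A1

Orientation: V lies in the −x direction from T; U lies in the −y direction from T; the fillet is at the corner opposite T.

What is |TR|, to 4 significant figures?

61.06

The virtual corner opposite T is at (-52.90, -37.10). Since A1 is tangent to VK there, CK ⟂ VK and A1 meets RU tangentially, so CR is at right angles to RU, with radius 4.4, so the center C sits 4.4 in from both sides at C = (-48.50, -32.70). That places the tangent points at K = (-52.90, -32.70) on VK and R = (-48.50, -37.10) on RU. Then |TR| = |R − T| = 61.06.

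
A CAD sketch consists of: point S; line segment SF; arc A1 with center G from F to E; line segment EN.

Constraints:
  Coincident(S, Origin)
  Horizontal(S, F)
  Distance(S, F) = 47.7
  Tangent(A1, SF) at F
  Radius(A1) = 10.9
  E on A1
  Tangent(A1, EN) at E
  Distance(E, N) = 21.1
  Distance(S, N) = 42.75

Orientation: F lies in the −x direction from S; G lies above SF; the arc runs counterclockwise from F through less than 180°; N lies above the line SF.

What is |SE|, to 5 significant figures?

38.036

Checks: |GE| = 10.90 ✓; ∠(GE, EN) = 90.00° ✓; |EN| = 21.10 ✓; |SN| = 42.75 ✓.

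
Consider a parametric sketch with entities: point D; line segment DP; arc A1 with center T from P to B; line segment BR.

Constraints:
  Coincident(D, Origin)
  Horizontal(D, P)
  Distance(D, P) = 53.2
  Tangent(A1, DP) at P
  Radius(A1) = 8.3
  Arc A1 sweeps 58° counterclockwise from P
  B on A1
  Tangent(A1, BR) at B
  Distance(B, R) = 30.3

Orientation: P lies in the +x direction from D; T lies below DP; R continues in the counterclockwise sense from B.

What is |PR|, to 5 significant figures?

37.542

On A1, P sits at bearing 90° from T; a 58° counterclockwise sweep puts B at bearing 148°, so B = T + 8.3·(cos 148°, sin 148°) = (46.161, -3.9017). Tangency of A1 to BR means the radius TB is perpendicular to BR, so BR runs along (−sin 148°, cos 148°); with |BR| = 30.3, R = (30.105, -29.598). Then |PR| = |R − P| = 37.542.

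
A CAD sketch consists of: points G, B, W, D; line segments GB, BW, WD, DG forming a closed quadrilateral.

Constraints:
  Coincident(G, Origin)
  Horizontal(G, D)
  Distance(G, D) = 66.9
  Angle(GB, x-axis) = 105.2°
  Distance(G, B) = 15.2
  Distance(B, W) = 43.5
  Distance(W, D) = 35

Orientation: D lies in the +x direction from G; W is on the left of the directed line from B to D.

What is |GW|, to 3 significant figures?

44.4

G is at the origin; G and D share the same y with |GD| = 66.9 and D in +x, so D = (66.9, 0). GB runs at 105.2° with |GB| = 15.2, so B = (-3.99, 14.7). W is determined by |BW| = 43.5 and |WD| = 35.0 together: it lies at the intersection of circle(B, 43.5) and circle(D, 35.0). With |BD| = 72.4, the foot of the radical line on BD is 40.8 from B and the perpendicular offset is √(43.5² − 40.8²) = 15.1. Taking the left-of-BD solution: W = (39.0, 21.2).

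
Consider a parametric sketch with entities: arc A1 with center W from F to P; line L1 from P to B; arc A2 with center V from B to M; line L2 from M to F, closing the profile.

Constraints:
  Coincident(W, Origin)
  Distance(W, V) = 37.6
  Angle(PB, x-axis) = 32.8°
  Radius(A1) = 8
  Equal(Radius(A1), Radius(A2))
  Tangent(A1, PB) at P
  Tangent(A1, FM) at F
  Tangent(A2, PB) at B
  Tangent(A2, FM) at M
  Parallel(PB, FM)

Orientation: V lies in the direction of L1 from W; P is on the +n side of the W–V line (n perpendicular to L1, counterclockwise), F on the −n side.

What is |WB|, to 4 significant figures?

38.44

The slot axis is L1's direction at 32.8°, so u = (cos 32.8°, sin 32.8°) = (0.8406, 0.5417) and n = (−sin 32.8°, cos 32.8°) = (-0.5417, 0.8406). W is at the origin and V lies 37.6 along u from W, so V = 37.6·u = (31.61, 20.37). Tangency of A1 to both parallel lines with radius 8.0 puts P and F at W ± 8.0·n: P = (-4.334, 6.725), F = (4.334, -6.725). Equal radii place B and M the same way about V: B = V + 8.0·n = (27.27, 27.09), M = V − 8.0·n = (35.94, 13.64). Then |WB| = |B − W| = 38.44.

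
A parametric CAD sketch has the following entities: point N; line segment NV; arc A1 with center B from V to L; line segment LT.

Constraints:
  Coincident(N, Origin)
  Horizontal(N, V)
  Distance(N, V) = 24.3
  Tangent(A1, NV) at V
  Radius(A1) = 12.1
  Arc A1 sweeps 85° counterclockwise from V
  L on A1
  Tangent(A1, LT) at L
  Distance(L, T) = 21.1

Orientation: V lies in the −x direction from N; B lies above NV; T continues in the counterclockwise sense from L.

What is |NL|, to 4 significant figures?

16.49

The tangent condition forces BV to be normal to NV, so B = V + (0, 12.1) = (-24.30, 12.10). On A1, V sits at bearing -90° from B; an 85° counterclockwise sweep puts L at bearing -5°, so L = B + 12.1·(cos -5°, sin -5°) = (-12.25, 11.05). Then |NL| = |L − N| = 16.49.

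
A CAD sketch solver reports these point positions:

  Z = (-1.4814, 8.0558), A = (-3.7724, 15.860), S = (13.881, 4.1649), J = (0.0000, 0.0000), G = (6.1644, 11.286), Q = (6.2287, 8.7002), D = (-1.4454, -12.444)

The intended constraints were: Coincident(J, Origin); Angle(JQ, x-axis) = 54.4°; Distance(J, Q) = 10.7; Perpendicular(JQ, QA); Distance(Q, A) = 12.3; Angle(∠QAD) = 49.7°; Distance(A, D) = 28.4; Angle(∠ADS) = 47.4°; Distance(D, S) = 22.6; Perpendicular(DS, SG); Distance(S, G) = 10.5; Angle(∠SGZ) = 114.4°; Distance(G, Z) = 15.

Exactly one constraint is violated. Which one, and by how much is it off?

Distance(G, Z) = 15 — off by 6.70.

J = (0.00, 0.00) ✓; JQ at 54.40° ✓; |JQ| = 10.70 ✓; ∠(JQ, QA) = 90.00° ✓; |QA| = 12.30 ✓; ∠QAD = 49.70° ✓; |AD| = 28.40 ✓; ∠ADS = 47.40° ✓; |DS| = 22.60 ✓; ∠(DS, SG) = 90.00° ✓; |SG| = 10.50 ✓; ∠SGZ = 114.4° ✓; |GZ| = 8.300 ✗.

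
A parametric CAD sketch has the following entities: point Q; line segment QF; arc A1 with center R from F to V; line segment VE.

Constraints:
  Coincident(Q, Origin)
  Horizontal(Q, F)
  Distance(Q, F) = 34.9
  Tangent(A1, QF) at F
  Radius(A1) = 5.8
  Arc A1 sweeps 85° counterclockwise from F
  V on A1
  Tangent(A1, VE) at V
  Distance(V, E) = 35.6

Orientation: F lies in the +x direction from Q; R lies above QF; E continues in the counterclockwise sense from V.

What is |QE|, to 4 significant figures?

59.82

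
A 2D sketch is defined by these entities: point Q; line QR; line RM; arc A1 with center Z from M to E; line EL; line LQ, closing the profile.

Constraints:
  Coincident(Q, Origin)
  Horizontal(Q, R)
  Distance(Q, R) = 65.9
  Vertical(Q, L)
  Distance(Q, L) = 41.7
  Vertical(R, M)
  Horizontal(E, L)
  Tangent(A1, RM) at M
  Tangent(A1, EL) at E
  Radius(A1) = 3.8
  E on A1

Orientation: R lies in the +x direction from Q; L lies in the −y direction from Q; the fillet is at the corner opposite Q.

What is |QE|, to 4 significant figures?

74.80

The virtual corner opposite Q is at (65.90, -41.70). A1 meets RM tangentially, so ZM is at right angles to RM and since A1 is tangent to EL there, ZE ⟂ EL, with radius 3.8, so the center Z sits 3.8 in from both sides at Z = (62.10, -37.90). That places the tangent points at M = (65.90, -37.90) on RM and E = (62.10, -41.70) on EL. Then |QE| = |E − Q| = 74.80.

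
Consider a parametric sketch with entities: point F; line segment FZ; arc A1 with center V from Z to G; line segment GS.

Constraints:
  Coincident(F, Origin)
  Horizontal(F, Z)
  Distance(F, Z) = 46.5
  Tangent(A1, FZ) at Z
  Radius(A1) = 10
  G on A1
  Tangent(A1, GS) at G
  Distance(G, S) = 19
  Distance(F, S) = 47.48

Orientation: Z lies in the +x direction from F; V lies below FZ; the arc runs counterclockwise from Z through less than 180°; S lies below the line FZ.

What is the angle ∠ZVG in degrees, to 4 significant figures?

92.35°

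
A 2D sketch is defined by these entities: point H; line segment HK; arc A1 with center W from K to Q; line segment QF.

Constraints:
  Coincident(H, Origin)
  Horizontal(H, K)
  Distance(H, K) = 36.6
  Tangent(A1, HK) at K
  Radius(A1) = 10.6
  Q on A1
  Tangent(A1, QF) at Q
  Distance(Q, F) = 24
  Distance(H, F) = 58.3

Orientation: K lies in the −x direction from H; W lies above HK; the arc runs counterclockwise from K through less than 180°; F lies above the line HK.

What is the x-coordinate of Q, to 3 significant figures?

-29.3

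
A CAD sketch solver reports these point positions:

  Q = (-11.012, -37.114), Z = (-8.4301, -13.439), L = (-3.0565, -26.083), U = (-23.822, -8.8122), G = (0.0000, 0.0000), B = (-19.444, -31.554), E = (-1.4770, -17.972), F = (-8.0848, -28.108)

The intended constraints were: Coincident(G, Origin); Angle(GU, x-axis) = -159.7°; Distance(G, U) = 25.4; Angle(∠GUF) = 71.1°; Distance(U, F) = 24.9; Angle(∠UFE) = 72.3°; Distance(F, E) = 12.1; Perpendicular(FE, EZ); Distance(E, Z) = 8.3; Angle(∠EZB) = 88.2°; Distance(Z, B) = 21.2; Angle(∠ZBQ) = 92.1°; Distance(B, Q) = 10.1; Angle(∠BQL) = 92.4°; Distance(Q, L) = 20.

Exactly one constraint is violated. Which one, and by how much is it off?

Distance(Q, L) = 20 — off by 6.40.

G = (0.00, 0.00) ✓; GU at -159.7° ✓; |GU| = 25.40 ✓; ∠GUF = 71.10° ✓; |UF| = 24.90 ✓; ∠UFE = 72.30° ✓; |FE| = 12.10 ✓; ∠(FE, EZ) = 90.00° ✓; |EZ| = 8.300 ✓; ∠EZB = 88.20° ✓; |ZB| = 21.20 ✓; ∠ZBQ = 92.10° ✓; |BQ| = 10.10 ✓; ∠BQL = 92.40° ✓; |QL| = 13.60 ✗.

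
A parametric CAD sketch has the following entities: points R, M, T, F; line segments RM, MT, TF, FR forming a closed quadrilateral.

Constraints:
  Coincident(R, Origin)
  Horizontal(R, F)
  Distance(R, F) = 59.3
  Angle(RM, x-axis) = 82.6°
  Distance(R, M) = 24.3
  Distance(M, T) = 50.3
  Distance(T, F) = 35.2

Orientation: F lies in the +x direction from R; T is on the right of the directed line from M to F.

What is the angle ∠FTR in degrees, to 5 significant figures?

115.42°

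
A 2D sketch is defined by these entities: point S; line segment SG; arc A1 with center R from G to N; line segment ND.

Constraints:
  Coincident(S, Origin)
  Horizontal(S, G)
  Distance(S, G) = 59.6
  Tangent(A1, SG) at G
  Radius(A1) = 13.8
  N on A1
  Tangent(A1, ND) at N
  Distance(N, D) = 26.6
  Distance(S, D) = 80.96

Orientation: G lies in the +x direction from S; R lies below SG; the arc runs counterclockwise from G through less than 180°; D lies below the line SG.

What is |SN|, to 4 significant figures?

55.32

S is at the origin; SG is horizontal with |SG| = 59.6 and G on the +x side, so G = (59.60, 0.000). A1 meets SG tangentially, so RG is at right angles to SG, so R = G + (0, -13.8) = (59.60, -13.80). Since RN ⟂ ND (tangency), |RD| = √(13.8² + 26.6²) = 29.97 regardless of where N sits on A1. So D lies on both circle(S, 80.96) and circle(R, 29.97); the below-SG intersection is D = (69.07, -42.23). N is the foot of the tangent from D: N = (49.99, -23.70).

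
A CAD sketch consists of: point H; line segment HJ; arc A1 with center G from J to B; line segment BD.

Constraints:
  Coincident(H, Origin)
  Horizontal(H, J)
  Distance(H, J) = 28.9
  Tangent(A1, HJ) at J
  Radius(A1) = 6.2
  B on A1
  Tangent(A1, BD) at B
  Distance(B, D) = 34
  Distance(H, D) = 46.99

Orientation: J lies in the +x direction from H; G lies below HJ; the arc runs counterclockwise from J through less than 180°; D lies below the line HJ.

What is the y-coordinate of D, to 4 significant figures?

-40.41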